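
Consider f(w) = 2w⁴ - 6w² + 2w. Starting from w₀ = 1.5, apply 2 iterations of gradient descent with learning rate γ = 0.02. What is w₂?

f′(w) = 8w³ - 12w + 2
w₁ = 1.5 − 0.02·11 = 1.28
w₂ = 1.28 − 0.02·3.417216 = 1.21165568

1.21165568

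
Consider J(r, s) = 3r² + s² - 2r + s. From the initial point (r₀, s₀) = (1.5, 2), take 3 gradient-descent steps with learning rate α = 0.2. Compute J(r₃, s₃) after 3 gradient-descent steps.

-0.291472

∇J = (6r - 2, 2s + 1)
Step 1: at (1.5, 2), ∇J = (7, 5) → (1.5, 2) − 0.2·(7, 5) = (0.1, 1)
Step 2: at (0.1, 1), ∇J = (-1.4, 3) → (0.1, 1) − 0.2·(-1.4, 3) = (0.38, 0.4)
Step 3: at (0.38, 0.4), ∇J = (0.28, 1.8) → (0.38, 0.4) − 0.2·(0.28, 1.8) = (0.324, 0.04)
J(0.324, 0.04) = -0.291472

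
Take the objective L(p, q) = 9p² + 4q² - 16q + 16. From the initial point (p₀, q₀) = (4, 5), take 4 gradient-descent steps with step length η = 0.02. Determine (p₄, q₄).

∇L = (18p, 8q - 16)
(p₁, q₁) = (4, 5) − 0.02·(72, 24) = (2.56, 4.52)
(p₂, q₂) = (2.56, 4.52) − 0.02·(46.08, 20.16) = (1.6384, 4.1168)
(p₃, q₃) = (1.6384, 4.1168) − 0.02·(29.4912, 16.9344) = (1.048576, 3.778112)
(p₄, q₄) = (1.048576, 3.778112) − 0.02·(18.874368, 14.224896) = (0.67108864, 3.49361408)

(0.67108864, 3.49361408)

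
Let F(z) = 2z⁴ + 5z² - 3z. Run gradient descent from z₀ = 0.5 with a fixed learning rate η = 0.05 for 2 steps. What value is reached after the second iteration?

F′(z) = 8z³ + 10z - 3
Step 1: F′(0.5) = 3; z₁ = 0.5 − 0.05·3 = 0.35
Step 2: F′(0.35) = 0.843; z₂ = 0.35 − 0.05·0.843 = 0.30785

0.30785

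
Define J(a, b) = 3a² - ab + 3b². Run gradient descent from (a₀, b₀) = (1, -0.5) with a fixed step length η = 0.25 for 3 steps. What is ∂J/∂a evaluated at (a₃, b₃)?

-2.234375

∇J = (6a - b, -a + 6b)
(a₁, b₁) = (1, -0.5) − 0.25·(6.5, -4) = (-0.625, 0.5)
(a₂, b₂) = (-0.625, 0.5) − 0.25·(-4.25, 3.625) = (0.4375, -0.40625)
(a₃, b₃) = (0.4375, -0.40625) − 0.25·(3.03125, -2.875) = (-0.3203125, 0.3125)
∂J/∂a at (-0.3203125, 0.3125) = -2.234375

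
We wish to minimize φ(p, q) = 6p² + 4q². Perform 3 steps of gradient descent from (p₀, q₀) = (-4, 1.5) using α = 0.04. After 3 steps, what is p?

-0.562432

∇φ = (12p, 8q)
(p₁, q₁) = (-4, 1.5) − 0.04·(-48, 12) = (-2.08, 1.02)
(p₂, q₂) = (-2.08, 1.02) − 0.04·(-24.96, 8.16) = (-1.0816, 0.6936)
(p₃, q₃) = (-1.0816, 0.6936) − 0.04·(-12.9792, 5.5488) = (-0.562432, 0.471648)
p = -0.562432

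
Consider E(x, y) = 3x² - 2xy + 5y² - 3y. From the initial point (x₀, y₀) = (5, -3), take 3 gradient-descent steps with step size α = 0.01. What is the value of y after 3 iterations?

∇E = (6x - 2y, -2x + 10y - 3)
Step 1: at (5, -3), ∇E = (36, -43) → (5, -3) − 0.01·(36, -43) = (4.64, -2.57)
Step 2: at (4.64, -2.57), ∇E = (32.98, -37.98) → (4.64, -2.57) − 0.01·(32.98, -37.98) = (4.3102, -2.1902)
Step 3: at (4.3102, -2.1902), ∇E = (30.2416, -33.5224) → (4.3102, -2.1902) − 0.01·(30.2416, -33.5224) = (4.007784, -1.854976)
y = -1.854976

-1.854976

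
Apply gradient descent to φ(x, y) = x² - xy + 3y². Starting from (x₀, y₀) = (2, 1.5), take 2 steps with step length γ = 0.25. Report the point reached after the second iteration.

∇φ = (2x - y, -x + 6y)
Step 1: at (2, 1.5), ∇φ = (2.5, 7) → (2, 1.5) − 0.25·(2.5, 7) = (1.375, -0.25)
Step 2: at (1.375, -0.25), ∇φ = (3, -2.875) → (1.375, -0.25) − 0.25·(3, -2.875) = (0.625, 0.46875)

(0.625, 0.46875)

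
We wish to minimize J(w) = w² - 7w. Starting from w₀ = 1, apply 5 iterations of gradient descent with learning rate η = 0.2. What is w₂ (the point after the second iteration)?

2.6

J′(w) = 2w - 7
w₁ = 1 − 0.2·(-5) = 2
w₂ = 2 − 0.2·(-3) = 2.6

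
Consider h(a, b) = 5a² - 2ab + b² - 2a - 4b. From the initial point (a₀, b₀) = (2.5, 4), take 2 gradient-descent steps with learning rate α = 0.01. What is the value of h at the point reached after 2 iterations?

2.37660672

∇h = (10a - 2b - 2, -2a + 2b - 4)
(a₁, b₁) = (2.5, 4) − 0.01·(15, -1) = (2.35, 4.01)
(a₂, b₂) = (2.35, 4.01) − 0.01·(13.48, -0.68) = (2.2152, 4.0168)
h(2.2152, 4.0168) = 2.37660672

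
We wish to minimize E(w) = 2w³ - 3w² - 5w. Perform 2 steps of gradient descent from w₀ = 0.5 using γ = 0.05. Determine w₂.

1.1183125

E′(w) = 6w² - 6w - 5
Step 1: E′(0.5) = -6.5; w₁ = 0.5 − 0.05·(-6.5) = 0.825
Step 2: E′(0.825) = -5.86625; w₂ = 0.825 − 0.05·(-5.86625) = 1.1183125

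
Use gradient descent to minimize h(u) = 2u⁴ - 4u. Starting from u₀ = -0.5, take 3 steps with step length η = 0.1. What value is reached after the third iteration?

0.7488

h′(u) = 8u³ - 4
u₁ = -0.5 − 0.1·(-5) = 0
u₂ = 0 − 0.1·(-4) = 0.4
u₃ = 0.4 − 0.1·(-3.488) = 0.7488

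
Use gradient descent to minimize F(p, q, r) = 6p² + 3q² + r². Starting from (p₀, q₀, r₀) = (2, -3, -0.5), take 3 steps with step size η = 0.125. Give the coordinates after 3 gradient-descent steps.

∇F = (12p, 6q, 2r)
(p₁, q₁, r₁) = (2, -3, -0.5) − 0.125·(24, -18, -1) = (-1, -0.75, -0.375)
(p₂, q₂, r₂) = (-1, -0.75, -0.375) − 0.125·(-12, -4.5, -0.75) = (0.5, -0.1875, -0.28125)
(p₃, q₃, r₃) = (0.5, -0.1875, -0.28125) − 0.125·(6, -1.125, -0.5625) = (-0.25, -0.046875, -0.2109375)

(-0.25, -0.046875, -0.2109375)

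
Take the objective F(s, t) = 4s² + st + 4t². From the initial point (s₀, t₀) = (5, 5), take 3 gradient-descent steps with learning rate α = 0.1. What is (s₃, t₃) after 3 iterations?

(0.005, 0.005)

∇F = (8s + t, s + 8t)
Step 1: at (5, 5), ∇F = (45, 45) → (5, 5) − 0.1·(45, 45) = (0.5, 0.5)
Step 2: at (0.5, 0.5), ∇F = (4.5, 4.5) → (0.5, 0.5) − 0.1·(4.5, 4.5) = (0.05, 0.05)
Step 3: at (0.05, 0.05), ∇F = (0.45, 0.45) → (0.05, 0.05) − 0.1·(0.45, 0.45) = (0.005, 0.005)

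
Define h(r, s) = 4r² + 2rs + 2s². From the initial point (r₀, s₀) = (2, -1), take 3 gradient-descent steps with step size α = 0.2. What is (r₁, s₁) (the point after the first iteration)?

∇h = (8r + 2s, 2r + 4s)
(r₁, s₁) = (2, -1) − 0.2·(14, 0) = (-0.8, -1)

(-0.8, -1)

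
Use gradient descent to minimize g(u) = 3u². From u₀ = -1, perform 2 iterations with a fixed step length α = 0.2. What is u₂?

-0.04

g′(u) = 6u
Step 1: g′(-1) = -6; u₁ = -1 − 0.2·(-6) = 0.2
Step 2: g′(0.2) = 1.2; u₂ = 0.2 − 0.2·1.2 = -0.04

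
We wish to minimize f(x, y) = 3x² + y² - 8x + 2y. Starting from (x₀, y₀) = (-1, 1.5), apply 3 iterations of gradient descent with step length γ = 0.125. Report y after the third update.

0.0546875

∇f = (6x - 8, 2y + 2)
Step 1: at (-1, 1.5), ∇f = (-14, 5) → (-1, 1.5) − 0.125·(-14, 5) = (0.75, 0.875)
Step 2: at (0.75, 0.875), ∇f = (-3.5, 3.75) → (0.75, 0.875) − 0.125·(-3.5, 3.75) = (1.1875, 0.40625)
Step 3: at (1.1875, 0.40625), ∇f = (-0.875, 2.8125) → (1.1875, 0.40625) − 0.125·(-0.875, 2.8125) = (1.296875, 0.0546875)
y = 0.0546875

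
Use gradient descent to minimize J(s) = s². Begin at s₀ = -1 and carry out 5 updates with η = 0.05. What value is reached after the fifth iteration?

J′(s) = 2s
s₁ = -1 − 0.05·(-2) = -0.9
s₂ = -0.9 − 0.05·(-1.8) = -0.81
s₃ = -0.81 − 0.05·(-1.62) = -0.729
s₄ = -0.729 − 0.05·(-1.458) = -0.6561
s₅ = -0.6561 − 0.05·(-1.3122) = -0.59049

-0.59049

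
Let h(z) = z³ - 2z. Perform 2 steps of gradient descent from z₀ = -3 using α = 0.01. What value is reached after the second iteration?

-3.546875

h′(z) = 3z² - 2
Step 1: h′(-3) = 25; z₁ = -3 − 0.01·25 = -3.25
Step 2: h′(-3.25) = 29.6875; z₂ = -3.25 − 0.01·29.6875 = -3.546875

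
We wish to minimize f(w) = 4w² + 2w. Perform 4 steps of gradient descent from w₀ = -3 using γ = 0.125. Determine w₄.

-0.25

f′(w) = 8w + 2
Step 1: f′(-3) = -22; w₁ = -3 − 0.125·(-22) = -0.25
Step 2: f′(-0.25) = 0; w₂ = -0.25 − 0.125·0 = -0.25
Step 3: f′(-0.25) = 0; w₃ = -0.25 − 0.125·0 = -0.25
Step 4: f′(-0.25) = 0; w₄ = -0.25 − 0.125·0 = -0.25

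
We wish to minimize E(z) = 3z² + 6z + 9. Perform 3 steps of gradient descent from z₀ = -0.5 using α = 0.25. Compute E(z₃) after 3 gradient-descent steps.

E′(z) = 6z + 6
Step 1: E′(-0.5) = 3; z₁ = -0.5 − 0.25·3 = -1.25
Step 2: E′(-1.25) = -1.5; z₂ = -1.25 − 0.25·(-1.5) = -0.875
Step 3: E′(-0.875) = 0.75; z₃ = -0.875 − 0.25·0.75 = -1.0625
E(-1.0625) = 6.01171875

6.01171875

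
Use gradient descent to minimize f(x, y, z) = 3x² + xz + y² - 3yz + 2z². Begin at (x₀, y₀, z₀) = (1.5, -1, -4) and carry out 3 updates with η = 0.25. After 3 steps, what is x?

0.59375

∇f = (6x + z, 2y - 3z, x - 3y + 4z)
(x₁, y₁, z₁) = (1.5, -1, -4) − 0.25·(5, 10, -11.5) = (0.25, -3.5, -1.125)
(x₂, y₂, z₂) = (0.25, -3.5, -1.125) − 0.25·(0.375, -3.625, 6.25) = (0.15625, -2.59375, -2.6875)
(x₃, y₃, z₃) = (0.15625, -2.59375, -2.6875) − 0.25·(-1.75, 2.875, -2.8125) = (0.59375, -3.3125, -1.984375)
x = 0.59375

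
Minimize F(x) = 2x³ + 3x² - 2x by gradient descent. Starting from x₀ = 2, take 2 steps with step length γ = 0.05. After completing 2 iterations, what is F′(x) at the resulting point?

0.178534

F′(x) = 6x² + 6x - 2
Step 1: F′(2) = 34; x₁ = 2 − 0.05·34 = 0.3
Step 2: F′(0.3) = 0.34; x₂ = 0.3 − 0.05·0.34 = 0.283
F′(x) at (0.283) = 0.178534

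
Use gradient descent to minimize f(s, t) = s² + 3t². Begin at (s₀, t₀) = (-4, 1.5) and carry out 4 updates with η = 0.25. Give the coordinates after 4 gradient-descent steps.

(-0.25, 0.09375)

∇f = (2s, 6t)
(s₁, t₁) = (-4, 1.5) − 0.25·(-8, 9) = (-2, -0.75)
(s₂, t₂) = (-2, -0.75) − 0.25·(-4, -4.5) = (-1, 0.375)
(s₃, t₃) = (-1, 0.375) − 0.25·(-2, 2.25) = (-0.5, -0.1875)
(s₄, t₄) = (-0.5, -0.1875) − 0.25·(-1, -1.125) = (-0.25, 0.09375)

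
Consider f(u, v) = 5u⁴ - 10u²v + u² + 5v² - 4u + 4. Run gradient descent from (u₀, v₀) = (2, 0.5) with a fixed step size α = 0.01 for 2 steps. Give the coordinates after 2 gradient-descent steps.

(0.6868, 0.801)

∇f = (20u³ - 20uv + 2u - 4, -10u² + 10v)
Step 1: at (2, 0.5), ∇f = (140, -35) → (2, 0.5) − 0.01·(140, -35) = (0.6, 0.85)
Step 2: at (0.6, 0.85), ∇f = (-8.68, 4.9) → (0.6, 0.85) − 0.01·(-8.68, 4.9) = (0.6868, 0.801)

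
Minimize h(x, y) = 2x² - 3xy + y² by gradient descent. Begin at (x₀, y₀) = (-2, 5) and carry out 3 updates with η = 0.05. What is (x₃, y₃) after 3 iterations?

(0.507875, 3.27975)

∇h = (4x - 3y, -3x + 2y)
(x₁, y₁) = (-2, 5) − 0.05·(-23, 16) = (-0.85, 4.2)
(x₂, y₂) = (-0.85, 4.2) − 0.05·(-16, 10.95) = (-0.05, 3.6525)
(x₃, y₃) = (-0.05, 3.6525) − 0.05·(-11.1575, 7.455) = (0.507875, 3.27975)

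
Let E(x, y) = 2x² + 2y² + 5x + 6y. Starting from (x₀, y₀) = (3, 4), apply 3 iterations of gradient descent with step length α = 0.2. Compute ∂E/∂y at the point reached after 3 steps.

∇E = (4x + 5, 4y + 6)
(x₁, y₁) = (3, 4) − 0.2·(17, 22) = (-0.4, -0.4)
(x₂, y₂) = (-0.4, -0.4) − 0.2·(3.4, 4.4) = (-1.08, -1.28)
(x₃, y₃) = (-1.08, -1.28) − 0.2·(0.68, 0.88) = (-1.216, -1.456)
∂E/∂y at (-1.216, -1.456) = 0.176

0.176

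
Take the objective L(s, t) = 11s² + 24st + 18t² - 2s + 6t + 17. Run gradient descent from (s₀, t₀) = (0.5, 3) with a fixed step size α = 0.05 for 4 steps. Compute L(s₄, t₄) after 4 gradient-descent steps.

∇L = (22s + 24t - 2, 24s + 36t + 6)
Step 1: at (0.5, 3), ∇L = (81, 126) → (0.5, 3) − 0.05·(81, 126) = (-3.55, -3.3)
Step 2: at (-3.55, -3.3), ∇L = (-159.3, -198) → (-3.55, -3.3) − 0.05·(-159.3, -198) = (4.415, 6.6)
Step 3: at (4.415, 6.6), ∇L = (253.53, 349.56) → (4.415, 6.6) − 0.05·(253.53, 349.56) = (-8.2615, -10.878)
Step 4: at (-8.2615, -10.878), ∇L = (-444.825, -583.884) → (-8.2615, -10.878) − 0.05·(-444.825, -583.884) = (13.97975, 18.3162)
L(13.97975, 18.3162) = 14432.7440214075

14432.7440214075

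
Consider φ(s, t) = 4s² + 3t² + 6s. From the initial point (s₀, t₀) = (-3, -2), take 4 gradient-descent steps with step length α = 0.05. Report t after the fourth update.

-0.4802

∇φ = (8s + 6, 6t)
Step 1: at (-3, -2), ∇φ = (-18, -12) → (-3, -2) − 0.05·(-18, -12) = (-2.1, -1.4)
Step 2: at (-2.1, -1.4), ∇φ = (-10.8, -8.4) → (-2.1, -1.4) − 0.05·(-10.8, -8.4) = (-1.56, -0.98)
Step 3: at (-1.56, -0.98), ∇φ = (-6.48, -5.88) → (-1.56, -0.98) − 0.05·(-6.48, -5.88) = (-1.236, -0.686)
Step 4: at (-1.236, -0.686), ∇φ = (-3.888, -4.116) → (-1.236, -0.686) − 0.05·(-3.888, -4.116) = (-1.0416, -0.4802)
t = -0.4802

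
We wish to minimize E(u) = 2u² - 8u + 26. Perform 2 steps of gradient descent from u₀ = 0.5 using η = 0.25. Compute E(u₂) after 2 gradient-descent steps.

18

E′(u) = 4u - 8
u₁ = 0.5 − 0.25·(-6) = 2
u₂ = 2 − 0.25·0 = 2
E(2) = 18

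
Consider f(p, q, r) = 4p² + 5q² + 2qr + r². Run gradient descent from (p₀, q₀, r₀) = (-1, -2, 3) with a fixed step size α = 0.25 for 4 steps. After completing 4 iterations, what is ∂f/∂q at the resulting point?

∇f = (8p, 10q + 2r, 2q + 2r)
Step 1: at (-1, -2, 3), ∇f = (-8, -14, 2) → (-1, -2, 3) − 0.25·(-8, -14, 2) = (1, 1.5, 2.5)
Step 2: at (1, 1.5, 2.5), ∇f = (8, 20, 8) → (1, 1.5, 2.5) − 0.25·(8, 20, 8) = (-1, -3.5, 0.5)
Step 3: at (-1, -3.5, 0.5), ∇f = (-8, -34, -6) → (-1, -3.5, 0.5) − 0.25·(-8, -34, -6) = (1, 5, 2)
Step 4: at (1, 5, 2), ∇f = (8, 54, 14) → (1, 5, 2) − 0.25·(8, 54, 14) = (-1, -8.5, -1.5)
∂f/∂q at (-1, -8.5, -1.5) = -88

-88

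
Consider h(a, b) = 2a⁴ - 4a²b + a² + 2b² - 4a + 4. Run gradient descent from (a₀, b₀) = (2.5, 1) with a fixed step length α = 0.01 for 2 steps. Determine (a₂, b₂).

∇h = (8a³ - 8ab + 2a - 4, -4a² + 4b)
Step 1: at (2.5, 1), ∇h = (106, -21) → (2.5, 1) − 0.01·(106, -21) = (1.44, 1.21)
Step 2: at (1.44, 1.21), ∇h = (8.828672, -3.4544) → (1.44, 1.21) − 0.01·(8.828672, -3.4544) = (1.35171328, 1.244544)

(1.35171328, 1.244544)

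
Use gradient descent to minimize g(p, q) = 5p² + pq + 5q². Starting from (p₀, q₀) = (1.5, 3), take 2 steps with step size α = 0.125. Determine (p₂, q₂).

∇g = (10p + q, p + 10q)
(p₁, q₁) = (1.5, 3) − 0.125·(18, 31.5) = (-0.75, -0.9375)
(p₂, q₂) = (-0.75, -0.9375) − 0.125·(-8.4375, -10.125) = (0.3046875, 0.328125)

(0.3046875, 0.328125)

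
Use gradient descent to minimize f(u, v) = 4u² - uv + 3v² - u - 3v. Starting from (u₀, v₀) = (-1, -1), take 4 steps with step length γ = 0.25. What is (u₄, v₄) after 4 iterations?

(-0.53125, 0.78125)

∇f = (8u - v - 1, -u + 6v - 3)
(u₁, v₁) = (-1, -1) − 0.25·(-8, -8) = (1, 1)
(u₂, v₂) = (1, 1) − 0.25·(6, 2) = (-0.5, 0.5)
(u₃, v₃) = (-0.5, 0.5) − 0.25·(-5.5, 0.5) = (0.875, 0.375)
(u₄, v₄) = (0.875, 0.375) − 0.25·(5.625, -1.625) = (-0.53125, 0.78125)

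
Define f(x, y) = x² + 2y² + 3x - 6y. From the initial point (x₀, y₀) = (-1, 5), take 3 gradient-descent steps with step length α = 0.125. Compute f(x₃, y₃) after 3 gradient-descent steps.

∇f = (2x + 3, 4y - 6)
(x₁, y₁) = (-1, 5) − 0.125·(1, 14) = (-1.125, 3.25)
(x₂, y₂) = (-1.125, 3.25) − 0.125·(0.75, 7) = (-1.21875, 2.375)
(x₃, y₃) = (-1.21875, 2.375) − 0.125·(0.5625, 3.5) = (-1.2890625, 1.9375)
f(-1.2890625, 1.9375) = -6.32269287109375

-6.32269287109375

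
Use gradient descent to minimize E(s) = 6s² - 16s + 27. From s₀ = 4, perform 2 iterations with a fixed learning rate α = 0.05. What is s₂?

1.76

E′(s) = 12s - 16
s₁ = 4 − 0.05·32 = 2.4
s₂ = 2.4 − 0.05·12.8 = 1.76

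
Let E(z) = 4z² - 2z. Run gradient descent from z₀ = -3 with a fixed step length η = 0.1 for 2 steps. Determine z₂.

0.12

E′(z) = 8z - 2
Step 1: E′(-3) = -26; z₁ = -3 − 0.1·(-26) = -0.4
Step 2: E′(-0.4) = -5.2; z₂ = -0.4 − 0.1·(-5.2) = 0.12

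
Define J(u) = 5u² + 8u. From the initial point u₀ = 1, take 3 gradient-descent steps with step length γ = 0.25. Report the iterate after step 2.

3.25

J′(u) = 10u + 8
Step 1: J′(1) = 18; u₁ = 1 − 0.25·18 = -3.5
Step 2: J′(-3.5) = -27; u₂ = -3.5 − 0.25·(-27) = 3.25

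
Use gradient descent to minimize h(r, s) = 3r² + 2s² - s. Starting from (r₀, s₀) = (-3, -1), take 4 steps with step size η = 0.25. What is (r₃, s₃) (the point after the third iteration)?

∇h = (6r, 4s - 1)
(r₁, s₁) = (-3, -1) − 0.25·(-18, -5) = (1.5, 0.25)
(r₂, s₂) = (1.5, 0.25) − 0.25·(9, 0) = (-0.75, 0.25)
(r₃, s₃) = (-0.75, 0.25) − 0.25·(-4.5, 0) = (0.375, 0.25)

(0.375, 0.25)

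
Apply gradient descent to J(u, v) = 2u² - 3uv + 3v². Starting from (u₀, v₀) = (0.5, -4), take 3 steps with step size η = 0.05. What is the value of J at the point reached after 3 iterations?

∇J = (4u - 3v, -3u + 6v)
(u₁, v₁) = (0.5, -4) − 0.05·(14, -25.5) = (-0.2, -2.725)
(u₂, v₂) = (-0.2, -2.725) − 0.05·(7.375, -15.75) = (-0.56875, -1.9375)
(u₃, v₃) = (-0.56875, -1.9375) − 0.05·(3.5375, -9.91875) = (-0.745625, -1.4415625)
J(-0.745625, -1.4415625) = 4.12162548828125

4.12162548828125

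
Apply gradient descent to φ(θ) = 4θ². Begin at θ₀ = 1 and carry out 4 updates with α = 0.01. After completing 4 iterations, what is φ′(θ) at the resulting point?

5.73114368

φ′(θ) = 8θ
Step 1: φ′(1) = 8; θ₁ = 1 − 0.01·8 = 0.92
Step 2: φ′(0.92) = 7.36; θ₂ = 0.92 − 0.01·7.36 = 0.8464
Step 3: φ′(0.8464) = 6.7712; θ₃ = 0.8464 − 0.01·6.7712 = 0.778688
Step 4: φ′(0.778688) = 6.229504; θ₄ = 0.778688 − 0.01·6.229504 = 0.71639296
φ′(θ) at (0.71639296) = 5.73114368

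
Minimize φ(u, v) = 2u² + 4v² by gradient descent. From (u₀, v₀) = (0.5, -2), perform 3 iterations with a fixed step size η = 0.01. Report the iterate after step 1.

(0.48, -1.84)

∇φ = (4u, 8v)
(u₁, v₁) = (0.5, -2) − 0.01·(2, -16) = (0.48, -1.84)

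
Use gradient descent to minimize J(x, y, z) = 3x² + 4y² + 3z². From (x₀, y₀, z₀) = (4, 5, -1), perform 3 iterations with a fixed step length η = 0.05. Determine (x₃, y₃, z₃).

(1.372, 1.08, -0.343)

∇J = (6x, 8y, 6z)
(x₁, y₁, z₁) = (4, 5, -1) − 0.05·(24, 40, -6) = (2.8, 3, -0.7)
(x₂, y₂, z₂) = (2.8, 3, -0.7) − 0.05·(16.8, 24, -4.2) = (1.96, 1.8, -0.49)
(x₃, y₃, z₃) = (1.96, 1.8, -0.49) − 0.05·(11.76, 14.4, -2.94) = (1.372, 1.08, -0.343)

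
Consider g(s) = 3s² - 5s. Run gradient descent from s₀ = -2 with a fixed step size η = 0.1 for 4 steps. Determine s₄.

g′(s) = 6s - 5
Step 1: g′(-2) = -17; s₁ = -2 − 0.1·(-17) = -0.3
Step 2: g′(-0.3) = -6.8; s₂ = -0.3 − 0.1·(-6.8) = 0.38
Step 3: g′(0.38) = -2.72; s₃ = 0.38 − 0.1·(-2.72) = 0.652
Step 4: g′(0.652) = -1.088; s₄ = 0.652 − 0.1·(-1.088) = 0.7608

0.7608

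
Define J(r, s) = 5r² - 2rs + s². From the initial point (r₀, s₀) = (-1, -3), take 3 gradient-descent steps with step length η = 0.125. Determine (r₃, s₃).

(-0.375, -1.625)

∇J = (10r - 2s, -2r + 2s)
(r₁, s₁) = (-1, -3) − 0.125·(-4, -4) = (-0.5, -2.5)
(r₂, s₂) = (-0.5, -2.5) − 0.125·(0, -4) = (-0.5, -2)
(r₃, s₃) = (-0.5, -2) − 0.125·(-1, -3) = (-0.375, -1.625)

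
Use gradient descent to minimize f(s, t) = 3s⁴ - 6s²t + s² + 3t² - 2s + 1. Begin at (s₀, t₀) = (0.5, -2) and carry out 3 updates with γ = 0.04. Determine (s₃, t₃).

(0.1107456, -0.84176)

∇f = (12s³ - 12st + 2s - 2, -6s² + 6t)
(s₁, t₁) = (0.5, -2) − 0.04·(12.5, -13.5) = (0, -1.46)
(s₂, t₂) = (0, -1.46) − 0.04·(-2, -8.76) = (0.08, -1.1096)
(s₃, t₃) = (0.08, -1.1096) − 0.04·(-0.76864, -6.696) = (0.1107456, -0.84176)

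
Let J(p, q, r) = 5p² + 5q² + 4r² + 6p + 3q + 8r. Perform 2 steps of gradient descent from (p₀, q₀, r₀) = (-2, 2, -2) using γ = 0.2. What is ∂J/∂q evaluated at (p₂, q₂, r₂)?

23

∇J = (10p + 6, 10q + 3, 8r + 8)
Step 1: at (-2, 2, -2), ∇J = (-14, 23, -8) → (-2, 2, -2) − 0.2·(-14, 23, -8) = (0.8, -2.6, -0.4)
Step 2: at (0.8, -2.6, -0.4), ∇J = (14, -23, 4.8) → (0.8, -2.6, -0.4) − 0.2·(14, -23, 4.8) = (-2, 2, -1.36)
∂J/∂q at (-2, 2, -1.36) = 23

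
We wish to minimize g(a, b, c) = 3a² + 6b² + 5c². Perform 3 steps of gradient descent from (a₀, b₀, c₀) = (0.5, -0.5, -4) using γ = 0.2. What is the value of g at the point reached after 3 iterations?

∇g = (6a, 12b, 10c)
Step 1: at (0.5, -0.5, -4), ∇g = (3, -6, -40) → (0.5, -0.5, -4) − 0.2·(3, -6, -40) = (-0.1, 0.7, 4)
Step 2: at (-0.1, 0.7, 4), ∇g = (-0.6, 8.4, 40) → (-0.1, 0.7, 4) − 0.2·(-0.6, 8.4, 40) = (0.02, -0.98, -4)
Step 3: at (0.02, -0.98, -4), ∇g = (0.12, -11.76, -40) → (0.02, -0.98, -4) − 0.2·(0.12, -11.76, -40) = (-0.004, 1.372, 4)
g(-0.004, 1.372, 4) = 91.294352

91.294352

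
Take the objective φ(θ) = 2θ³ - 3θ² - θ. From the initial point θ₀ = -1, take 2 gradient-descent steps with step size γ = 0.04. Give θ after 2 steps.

φ′(θ) = 6θ² - 6θ - 1
θ₁ = -1 − 0.04·11 = -1.44
θ₂ = -1.44 − 0.04·20.0816 = -2.243264

-2.243264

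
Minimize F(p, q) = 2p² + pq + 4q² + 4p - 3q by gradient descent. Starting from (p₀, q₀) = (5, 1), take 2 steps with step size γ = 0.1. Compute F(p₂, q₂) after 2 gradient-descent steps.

6.735

∇F = (4p + q + 4, p + 8q - 3)
(p₁, q₁) = (5, 1) − 0.1·(25, 10) = (2.5, 0)
(p₂, q₂) = (2.5, 0) − 0.1·(14, -0.5) = (1.1, 0.05)
F(1.1, 0.05) = 6.735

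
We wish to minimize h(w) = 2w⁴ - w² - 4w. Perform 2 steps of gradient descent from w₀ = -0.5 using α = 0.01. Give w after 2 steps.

-0.42141312

h′(w) = 8w³ - 2w - 4
Step 1: h′(-0.5) = -4; w₁ = -0.5 − 0.01·(-4) = -0.46
Step 2: h′(-0.46) = -3.858688; w₂ = -0.46 − 0.01·(-3.858688) = -0.42141312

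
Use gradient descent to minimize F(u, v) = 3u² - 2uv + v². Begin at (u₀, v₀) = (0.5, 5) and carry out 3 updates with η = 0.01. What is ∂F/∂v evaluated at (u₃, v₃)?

∇F = (6u - 2v, -2u + 2v)
(u₁, v₁) = (0.5, 5) − 0.01·(-7, 9) = (0.57, 4.91)
(u₂, v₂) = (0.57, 4.91) − 0.01·(-6.4, 8.68) = (0.634, 4.8232)
(u₃, v₃) = (0.634, 4.8232) − 0.01·(-5.8424, 8.3784) = (0.692424, 4.739416)
∂F/∂v at (0.692424, 4.739416) = 8.093984

8.093984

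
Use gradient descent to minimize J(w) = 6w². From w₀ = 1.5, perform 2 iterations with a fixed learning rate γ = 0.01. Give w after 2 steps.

1.1616

J′(w) = 12w
w₁ = 1.5 − 0.01·18 = 1.32
w₂ = 1.32 − 0.01·15.84 = 1.1616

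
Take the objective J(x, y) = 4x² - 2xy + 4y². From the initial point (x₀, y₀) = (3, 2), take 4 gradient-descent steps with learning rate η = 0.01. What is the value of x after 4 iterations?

∇J = (8x - 2y, -2x + 8y)
(x₁, y₁) = (3, 2) − 0.01·(20, 10) = (2.8, 1.9)
(x₂, y₂) = (2.8, 1.9) − 0.01·(18.6, 9.6) = (2.614, 1.804)
(x₃, y₃) = (2.614, 1.804) − 0.01·(17.304, 9.204) = (2.44096, 1.71196)
(x₄, y₄) = (2.44096, 1.71196) − 0.01·(16.10376, 8.81376) = (2.2799224, 1.6238224)
x = 2.2799224

2.2799224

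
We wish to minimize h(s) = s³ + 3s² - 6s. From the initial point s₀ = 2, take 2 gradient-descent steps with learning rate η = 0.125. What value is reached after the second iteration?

h′(s) = 3s² + 6s - 6
s₁ = 2 − 0.125·18 = -0.25
s₂ = -0.25 − 0.125·(-7.3125) = 0.6640625

0.6640625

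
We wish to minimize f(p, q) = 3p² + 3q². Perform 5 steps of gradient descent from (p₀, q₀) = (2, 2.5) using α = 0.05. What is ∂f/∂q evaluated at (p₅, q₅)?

2.52105

∇f = (6p, 6q)
(p₁, q₁) = (2, 2.5) − 0.05·(12, 15) = (1.4, 1.75)
(p₂, q₂) = (1.4, 1.75) − 0.05·(8.4, 10.5) = (0.98, 1.225)
(p₃, q₃) = (0.98, 1.225) − 0.05·(5.88, 7.35) = (0.686, 0.8575)
(p₄, q₄) = (0.686, 0.8575) − 0.05·(4.116, 5.145) = (0.4802, 0.60025)
(p₅, q₅) = (0.4802, 0.60025) − 0.05·(2.8812, 3.6015) = (0.33614, 0.420175)
∂f/∂q at (0.33614, 0.420175) = 2.52105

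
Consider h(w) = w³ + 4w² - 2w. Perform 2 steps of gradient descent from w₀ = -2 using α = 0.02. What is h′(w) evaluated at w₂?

-6.809335206912

h′(w) = 3w² + 8w - 2
Step 1: h′(-2) = -6; w₁ = -2 − 0.02·(-6) = -1.88
Step 2: h′(-1.88) = -6.4368; w₂ = -1.88 − 0.02·(-6.4368) = -1.751264
h′(w) at (-1.751264) = -6.809335206912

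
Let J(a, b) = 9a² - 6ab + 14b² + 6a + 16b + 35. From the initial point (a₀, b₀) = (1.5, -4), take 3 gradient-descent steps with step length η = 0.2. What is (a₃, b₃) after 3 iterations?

(-229.98, 479.816)

∇J = (18a - 6b + 6, -6a + 28b + 16)
(a₁, b₁) = (1.5, -4) − 0.2·(57, -105) = (-9.9, 17)
(a₂, b₂) = (-9.9, 17) − 0.2·(-274.2, 551.4) = (44.94, -93.28)
(a₃, b₃) = (44.94, -93.28) − 0.2·(1374.6, -2865.48) = (-229.98, 479.816)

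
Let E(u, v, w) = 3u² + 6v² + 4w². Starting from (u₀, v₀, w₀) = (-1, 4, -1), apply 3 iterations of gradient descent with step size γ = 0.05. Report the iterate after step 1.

∇E = (6u, 12v, 8w)
(u₁, v₁, w₁) = (-1, 4, -1) − 0.05·(-6, 48, -8) = (-0.7, 1.6, -0.6)

(-0.7, 1.6, -0.6)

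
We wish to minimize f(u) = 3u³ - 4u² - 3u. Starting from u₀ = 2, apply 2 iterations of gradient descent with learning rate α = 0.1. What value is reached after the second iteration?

f′(u) = 9u² - 8u - 3
u₁ = 2 − 0.1·17 = 0.3
u₂ = 0.3 − 0.1·(-4.59) = 0.759

0.759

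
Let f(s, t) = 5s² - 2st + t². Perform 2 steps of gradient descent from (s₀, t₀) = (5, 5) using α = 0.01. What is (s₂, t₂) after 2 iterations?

(4.24, 4.992)

∇f = (10s - 2t, -2s + 2t)
Step 1: at (5, 5), ∇f = (40, 0) → (5, 5) − 0.01·(40, 0) = (4.6, 5)
Step 2: at (4.6, 5), ∇f = (36, 0.8) → (4.6, 5) − 0.01·(36, 0.8) = (4.24, 4.992)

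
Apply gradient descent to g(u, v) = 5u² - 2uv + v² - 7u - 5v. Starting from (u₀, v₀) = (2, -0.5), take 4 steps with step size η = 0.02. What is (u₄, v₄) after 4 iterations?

(1.21257472, 0.19743616)

∇g = (10u - 2v - 7, -2u + 2v - 5)
Step 1: at (2, -0.5), ∇g = (14, -10) → (2, -0.5) − 0.02·(14, -10) = (1.72, -0.3)
Step 2: at (1.72, -0.3), ∇g = (10.8, -9.04) → (1.72, -0.3) − 0.02·(10.8, -9.04) = (1.504, -0.1192)
Step 3: at (1.504, -0.1192), ∇g = (8.2784, -8.2464) → (1.504, -0.1192) − 0.02·(8.2784, -8.2464) = (1.338432, 0.045728)
Step 4: at (1.338432, 0.045728), ∇g = (6.292864, -7.585408) → (1.338432, 0.045728) − 0.02·(6.292864, -7.585408) = (1.21257472, 0.19743616)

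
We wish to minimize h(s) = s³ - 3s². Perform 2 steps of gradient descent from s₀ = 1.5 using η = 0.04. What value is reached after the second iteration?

h′(s) = 3s² - 6s
s₁ = 1.5 − 0.04·(-2.25) = 1.59
s₂ = 1.59 − 0.04·(-1.9557) = 1.668228

1.668228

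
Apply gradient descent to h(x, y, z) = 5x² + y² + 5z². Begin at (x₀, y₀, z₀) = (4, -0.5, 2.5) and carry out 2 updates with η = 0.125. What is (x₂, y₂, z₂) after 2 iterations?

(0.25, -0.28125, 0.15625)

∇h = (10x, 2y, 10z)
Step 1: at (4, -0.5, 2.5), ∇h = (40, -1, 25) → (4, -0.5, 2.5) − 0.125·(40, -1, 25) = (-1, -0.375, -0.625)
Step 2: at (-1, -0.375, -0.625), ∇h = (-10, -0.75, -6.25) → (-1, -0.375, -0.625) − 0.125·(-10, -0.75, -6.25) = (0.25, -0.28125, 0.15625)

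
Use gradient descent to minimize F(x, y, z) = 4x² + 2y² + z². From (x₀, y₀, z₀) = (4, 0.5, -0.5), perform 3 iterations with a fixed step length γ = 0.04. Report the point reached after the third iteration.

(1.257728, 0.296352, -0.389344)

∇F = (8x, 4y, 2z)
Step 1: at (4, 0.5, -0.5), ∇F = (32, 2, -1) → (4, 0.5, -0.5) − 0.04·(32, 2, -1) = (2.72, 0.42, -0.46)
Step 2: at (2.72, 0.42, -0.46), ∇F = (21.76, 1.68, -0.92) → (2.72, 0.42, -0.46) − 0.04·(21.76, 1.68, -0.92) = (1.8496, 0.3528, -0.4232)
Step 3: at (1.8496, 0.3528, -0.4232), ∇F = (14.7968, 1.4112, -0.8464) → (1.8496, 0.3528, -0.4232) − 0.04·(14.7968, 1.4112, -0.8464) = (1.257728, 0.296352, -0.389344)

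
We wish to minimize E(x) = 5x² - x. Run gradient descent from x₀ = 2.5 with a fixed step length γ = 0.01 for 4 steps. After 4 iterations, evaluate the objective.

E′(x) = 10x - 1
Step 1: E′(2.5) = 24; x₁ = 2.5 − 0.01·24 = 2.26
Step 2: E′(2.26) = 21.6; x₂ = 2.26 − 0.01·21.6 = 2.044
Step 3: E′(2.044) = 19.44; x₃ = 2.044 − 0.01·19.44 = 1.8496
Step 4: E′(1.8496) = 17.496; x₄ = 1.8496 − 0.01·17.496 = 1.67464
E(1.67464) = 12.347455648

12.347455648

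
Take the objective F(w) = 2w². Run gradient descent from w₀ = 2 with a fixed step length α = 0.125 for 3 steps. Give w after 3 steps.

0.25

F′(w) = 4w
w₁ = 2 − 0.125·8 = 1
w₂ = 1 − 0.125·4 = 0.5
w₃ = 0.5 − 0.125·2 = 0.25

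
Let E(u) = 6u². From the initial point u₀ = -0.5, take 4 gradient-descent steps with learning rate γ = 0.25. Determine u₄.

-8

E′(u) = 12u
Step 1: E′(-0.5) = -6; u₁ = -0.5 − 0.25·(-6) = 1
Step 2: E′(1) = 12; u₂ = 1 − 0.25·12 = -2
Step 3: E′(-2) = -24; u₃ = -2 − 0.25·(-24) = 4
Step 4: E′(4) = 48; u₄ = 4 − 0.25·48 = -8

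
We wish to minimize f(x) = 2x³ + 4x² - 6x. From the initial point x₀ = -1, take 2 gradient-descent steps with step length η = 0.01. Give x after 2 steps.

-0.837184

f′(x) = 6x² + 8x - 6
Step 1: f′(-1) = -8; x₁ = -1 − 0.01·(-8) = -0.92
Step 2: f′(-0.92) = -8.2816; x₂ = -0.92 − 0.01·(-8.2816) = -0.837184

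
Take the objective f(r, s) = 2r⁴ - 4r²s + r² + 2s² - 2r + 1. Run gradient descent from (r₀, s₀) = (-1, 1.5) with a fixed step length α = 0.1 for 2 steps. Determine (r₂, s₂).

∇f = (8r³ - 8rs + 2r - 2, -4r² + 4s)
(r₁, s₁) = (-1, 1.5) − 0.1·(0, 2) = (-1, 1.3)
(r₂, s₂) = (-1, 1.3) − 0.1·(-1.6, 1.2) = (-0.84, 1.18)

(-0.84, 1.18)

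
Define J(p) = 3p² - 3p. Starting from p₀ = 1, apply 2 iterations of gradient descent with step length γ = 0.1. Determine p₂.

J′(p) = 6p - 3
p₁ = 1 − 0.1·3 = 0.7
p₂ = 0.7 − 0.1·1.2 = 0.58

0.58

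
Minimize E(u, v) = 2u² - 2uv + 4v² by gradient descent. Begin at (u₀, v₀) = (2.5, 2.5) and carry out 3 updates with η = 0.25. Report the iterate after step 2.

∇E = (4u - 2v, -2u + 8v)
(u₁, v₁) = (2.5, 2.5) − 0.25·(5, 15) = (1.25, -1.25)
(u₂, v₂) = (1.25, -1.25) − 0.25·(7.5, -12.5) = (-0.625, 1.875)

(-0.625, 1.875)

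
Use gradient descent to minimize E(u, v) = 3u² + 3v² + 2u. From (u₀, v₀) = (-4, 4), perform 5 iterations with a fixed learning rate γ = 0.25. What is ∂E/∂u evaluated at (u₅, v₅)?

0.6875

∇E = (6u + 2, 6v)
(u₁, v₁) = (-4, 4) − 0.25·(-22, 24) = (1.5, -2)
(u₂, v₂) = (1.5, -2) − 0.25·(11, -12) = (-1.25, 1)
(u₃, v₃) = (-1.25, 1) − 0.25·(-5.5, 6) = (0.125, -0.5)
(u₄, v₄) = (0.125, -0.5) − 0.25·(2.75, -3) = (-0.5625, 0.25)
(u₅, v₅) = (-0.5625, 0.25) − 0.25·(-1.375, 1.5) = (-0.21875, -0.125)
∂E/∂u at (-0.21875, -0.125) = 0.6875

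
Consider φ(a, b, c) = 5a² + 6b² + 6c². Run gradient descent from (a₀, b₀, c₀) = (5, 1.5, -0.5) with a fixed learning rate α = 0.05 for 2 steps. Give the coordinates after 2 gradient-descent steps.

(1.25, 0.24, -0.08)

∇φ = (10a, 12b, 12c)
(a₁, b₁, c₁) = (5, 1.5, -0.5) − 0.05·(50, 18, -6) = (2.5, 0.6, -0.2)
(a₂, b₂, c₂) = (2.5, 0.6, -0.2) − 0.05·(25, 7.2, -2.4) = (1.25, 0.24, -0.08)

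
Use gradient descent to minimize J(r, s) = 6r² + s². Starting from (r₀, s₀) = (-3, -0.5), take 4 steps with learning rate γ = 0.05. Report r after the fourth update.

-0.0768

∇J = (12r, 2s)
(r₁, s₁) = (-3, -0.5) − 0.05·(-36, -1) = (-1.2, -0.45)
(r₂, s₂) = (-1.2, -0.45) − 0.05·(-14.4, -0.9) = (-0.48, -0.405)
(r₃, s₃) = (-0.48, -0.405) − 0.05·(-5.76, -0.81) = (-0.192, -0.3645)
(r₄, s₄) = (-0.192, -0.3645) − 0.05·(-2.304, -0.729) = (-0.0768, -0.32805)
r = -0.0768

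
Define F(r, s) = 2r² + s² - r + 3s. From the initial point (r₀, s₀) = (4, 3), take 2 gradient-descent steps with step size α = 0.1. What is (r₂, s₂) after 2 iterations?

∇F = (4r - 1, 2s + 3)
(r₁, s₁) = (4, 3) − 0.1·(15, 9) = (2.5, 2.1)
(r₂, s₂) = (2.5, 2.1) − 0.1·(9, 7.2) = (1.6, 1.38)

(1.6, 1.38)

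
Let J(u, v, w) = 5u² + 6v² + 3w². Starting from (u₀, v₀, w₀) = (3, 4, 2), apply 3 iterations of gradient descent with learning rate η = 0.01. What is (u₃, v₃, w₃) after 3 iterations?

(2.187, 2.725888, 1.661168)

∇J = (10u, 12v, 6w)
(u₁, v₁, w₁) = (3, 4, 2) − 0.01·(30, 48, 12) = (2.7, 3.52, 1.88)
(u₂, v₂, w₂) = (2.7, 3.52, 1.88) − 0.01·(27, 42.24, 11.28) = (2.43, 3.0976, 1.7672)
(u₃, v₃, w₃) = (2.43, 3.0976, 1.7672) − 0.01·(24.3, 37.1712, 10.6032) = (2.187, 2.725888, 1.661168)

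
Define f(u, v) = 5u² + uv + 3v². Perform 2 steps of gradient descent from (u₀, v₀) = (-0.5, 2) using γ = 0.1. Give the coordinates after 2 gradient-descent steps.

∇f = (10u + v, u + 6v)
Step 1: at (-0.5, 2), ∇f = (-3, 11.5) → (-0.5, 2) − 0.1·(-3, 11.5) = (-0.2, 0.85)
Step 2: at (-0.2, 0.85), ∇f = (-1.15, 4.9) → (-0.2, 0.85) − 0.1·(-1.15, 4.9) = (-0.085, 0.36)

(-0.085, 0.36)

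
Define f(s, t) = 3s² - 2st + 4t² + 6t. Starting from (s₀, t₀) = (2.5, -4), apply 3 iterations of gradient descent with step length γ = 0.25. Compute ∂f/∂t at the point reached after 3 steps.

73.375

∇f = (6s - 2t, -2s + 8t + 6)
(s₁, t₁) = (2.5, -4) − 0.25·(23, -31) = (-3.25, 3.75)
(s₂, t₂) = (-3.25, 3.75) − 0.25·(-27, 42.5) = (3.5, -6.875)
(s₃, t₃) = (3.5, -6.875) − 0.25·(34.75, -56) = (-5.1875, 7.125)
∂f/∂t at (-5.1875, 7.125) = 73.375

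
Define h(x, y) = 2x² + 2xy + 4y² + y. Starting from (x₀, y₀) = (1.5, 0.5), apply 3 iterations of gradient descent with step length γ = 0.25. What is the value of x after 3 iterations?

∇h = (4x + 2y, 2x + 8y + 1)
(x₁, y₁) = (1.5, 0.5) − 0.25·(7, 8) = (-0.25, -1.5)
(x₂, y₂) = (-0.25, -1.5) − 0.25·(-4, -11.5) = (0.75, 1.375)
(x₃, y₃) = (0.75, 1.375) − 0.25·(5.75, 13.5) = (-0.6875, -2)
x = -0.6875

-0.6875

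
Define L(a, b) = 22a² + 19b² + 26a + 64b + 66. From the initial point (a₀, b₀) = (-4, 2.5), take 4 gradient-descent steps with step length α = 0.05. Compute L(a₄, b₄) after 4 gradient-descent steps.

∇L = (44a + 26, 38b + 64)
(a₁, b₁) = (-4, 2.5) − 0.05·(-150, 159) = (3.5, -5.45)
(a₂, b₂) = (3.5, -5.45) − 0.05·(180, -143.1) = (-5.5, 1.705)
(a₃, b₃) = (-5.5, 1.705) − 0.05·(-216, 128.79) = (5.3, -4.7345)
(a₄, b₄) = (5.3, -4.7345) − 0.05·(259.2, -115.911) = (-7.66, 1.06105)
L(-7.66, 1.06105) = 1247.0011149475

1247.0011149475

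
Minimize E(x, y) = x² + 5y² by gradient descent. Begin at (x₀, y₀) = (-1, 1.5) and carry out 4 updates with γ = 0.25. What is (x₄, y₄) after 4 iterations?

(-0.0625, 7.59375)

∇E = (2x, 10y)
Step 1: at (-1, 1.5), ∇E = (-2, 15) → (-1, 1.5) − 0.25·(-2, 15) = (-0.5, -2.25)
Step 2: at (-0.5, -2.25), ∇E = (-1, -22.5) → (-0.5, -2.25) − 0.25·(-1, -22.5) = (-0.25, 3.375)
Step 3: at (-0.25, 3.375), ∇E = (-0.5, 33.75) → (-0.25, 3.375) − 0.25·(-0.5, 33.75) = (-0.125, -5.0625)
Step 4: at (-0.125, -5.0625), ∇E = (-0.25, -50.625) → (-0.125, -5.0625) − 0.25·(-0.25, -50.625) = (-0.0625, 7.59375)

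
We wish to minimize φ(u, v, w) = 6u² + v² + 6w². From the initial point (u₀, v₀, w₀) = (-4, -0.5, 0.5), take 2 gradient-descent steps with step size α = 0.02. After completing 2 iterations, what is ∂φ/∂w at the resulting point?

3.4656

∇φ = (12u, 2v, 12w)
Step 1: at (-4, -0.5, 0.5), ∇φ = (-48, -1, 6) → (-4, -0.5, 0.5) − 0.02·(-48, -1, 6) = (-3.04, -0.48, 0.38)
Step 2: at (-3.04, -0.48, 0.38), ∇φ = (-36.48, -0.96, 4.56) → (-3.04, -0.48, 0.38) − 0.02·(-36.48, -0.96, 4.56) = (-2.3104, -0.4608, 0.2888)
∂φ/∂w at (-2.3104, -0.4608, 0.2888) = 3.4656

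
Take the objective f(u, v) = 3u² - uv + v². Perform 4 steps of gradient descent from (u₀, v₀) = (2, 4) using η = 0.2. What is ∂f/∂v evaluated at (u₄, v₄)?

∇f = (6u - v, -u + 2v)
(u₁, v₁) = (2, 4) − 0.2·(8, 6) = (0.4, 2.8)
(u₂, v₂) = (0.4, 2.8) − 0.2·(-0.4, 5.2) = (0.48, 1.76)
(u₃, v₃) = (0.48, 1.76) − 0.2·(1.12, 3.04) = (0.256, 1.152)
(u₄, v₄) = (0.256, 1.152) − 0.2·(0.384, 2.048) = (0.1792, 0.7424)
∂f/∂v at (0.1792, 0.7424) = 1.3056

1.3056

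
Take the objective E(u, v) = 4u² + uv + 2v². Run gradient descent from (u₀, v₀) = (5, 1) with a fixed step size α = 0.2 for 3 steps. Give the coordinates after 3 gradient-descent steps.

(-1.344, -0.32)

∇E = (8u + v, u + 4v)
Step 1: at (5, 1), ∇E = (41, 9) → (5, 1) − 0.2·(41, 9) = (-3.2, -0.8)
Step 2: at (-3.2, -0.8), ∇E = (-26.4, -6.4) → (-3.2, -0.8) − 0.2·(-26.4, -6.4) = (2.08, 0.48)
Step 3: at (2.08, 0.48), ∇E = (17.12, 4) → (2.08, 0.48) − 0.2·(17.12, 4) = (-1.344, -0.32)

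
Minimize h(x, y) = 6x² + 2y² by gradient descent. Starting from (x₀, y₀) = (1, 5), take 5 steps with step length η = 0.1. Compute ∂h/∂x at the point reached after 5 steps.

-0.00384

∇h = (12x, 4y)
(x₁, y₁) = (1, 5) − 0.1·(12, 20) = (-0.2, 3)
(x₂, y₂) = (-0.2, 3) − 0.1·(-2.4, 12) = (0.04, 1.8)
(x₃, y₃) = (0.04, 1.8) − 0.1·(0.48, 7.2) = (-0.008, 1.08)
(x₄, y₄) = (-0.008, 1.08) − 0.1·(-0.096, 4.32) = (0.0016, 0.648)
(x₅, y₅) = (0.0016, 0.648) − 0.1·(0.0192, 2.592) = (-0.00032, 0.3888)
∂h/∂x at (-0.00032, 0.3888) = -0.00384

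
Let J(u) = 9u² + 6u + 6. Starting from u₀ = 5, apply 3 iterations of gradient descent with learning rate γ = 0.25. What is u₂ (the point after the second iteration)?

J′(u) = 18u + 6
u₁ = 5 − 0.25·96 = -19
u₂ = -19 − 0.25·(-336) = 65

65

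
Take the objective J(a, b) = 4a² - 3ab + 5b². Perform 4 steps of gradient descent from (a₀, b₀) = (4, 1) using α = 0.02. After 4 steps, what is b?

0.9563656

∇J = (8a - 3b, -3a + 10b)
(a₁, b₁) = (4, 1) − 0.02·(29, -2) = (3.42, 1.04)
(a₂, b₂) = (3.42, 1.04) − 0.02·(24.24, 0.14) = (2.9352, 1.0372)
(a₃, b₃) = (2.9352, 1.0372) − 0.02·(20.37, 1.5664) = (2.5278, 1.005872)
(a₄, b₄) = (2.5278, 1.005872) − 0.02·(17.204784, 2.47532) = (2.18370432, 0.9563656)
b = 0.9563656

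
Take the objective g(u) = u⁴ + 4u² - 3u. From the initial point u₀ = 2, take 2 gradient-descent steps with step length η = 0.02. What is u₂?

0.87752

g′(u) = 4u³ + 8u - 3
Step 1: g′(2) = 45; u₁ = 2 − 0.02·45 = 1.1
Step 2: g′(1.1) = 11.124; u₂ = 1.1 − 0.02·11.124 = 0.87752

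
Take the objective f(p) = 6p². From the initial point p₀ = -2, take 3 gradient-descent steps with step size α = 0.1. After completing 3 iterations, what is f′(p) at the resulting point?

0.192

f′(p) = 12p
p₁ = -2 − 0.1·(-24) = 0.4
p₂ = 0.4 − 0.1·4.8 = -0.08
p₃ = -0.08 − 0.1·(-0.96) = 0.016
f′(p) at (0.016) = 0.192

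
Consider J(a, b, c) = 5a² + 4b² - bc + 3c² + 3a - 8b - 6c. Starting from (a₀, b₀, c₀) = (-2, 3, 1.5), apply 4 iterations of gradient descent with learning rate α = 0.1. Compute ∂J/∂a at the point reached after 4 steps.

0

∇J = (10a + 3, 8b - c - 8, -b + 6c - 6)
(a₁, b₁, c₁) = (-2, 3, 1.5) − 0.1·(-17, 14.5, 0) = (-0.3, 1.55, 1.5)
(a₂, b₂, c₂) = (-0.3, 1.55, 1.5) − 0.1·(0, 2.9, 1.45) = (-0.3, 1.26, 1.355)
(a₃, b₃, c₃) = (-0.3, 1.26, 1.355) − 0.1·(0, 0.725, 0.87) = (-0.3, 1.1875, 1.268)
(a₄, b₄, c₄) = (-0.3, 1.1875, 1.268) − 0.1·(0, 0.232, 0.4205) = (-0.3, 1.1643, 1.22595)
∂J/∂a at (-0.3, 1.1643, 1.22595) = 0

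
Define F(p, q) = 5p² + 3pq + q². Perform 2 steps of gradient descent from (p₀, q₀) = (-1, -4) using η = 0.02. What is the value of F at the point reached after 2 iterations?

15.55588496

∇F = (10p + 3q, 3p + 2q)
Step 1: at (-1, -4), ∇F = (-22, -11) → (-1, -4) − 0.02·(-22, -11) = (-0.56, -3.78)
Step 2: at (-0.56, -3.78), ∇F = (-16.94, -9.24) → (-0.56, -3.78) − 0.02·(-16.94, -9.24) = (-0.2212, -3.5952)
F(-0.2212, -3.5952) = 15.55588496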